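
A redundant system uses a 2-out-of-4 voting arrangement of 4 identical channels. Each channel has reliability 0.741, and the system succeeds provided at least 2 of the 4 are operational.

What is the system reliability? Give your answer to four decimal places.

R = Σ_{i=2}^{4} C(4,i) p^i (1−p)^{4−i} with p = 0.741
C(4,2)·0.741^2·0.259^2 = 0.220997
C(4,3)·0.741^3·0.259^1 = 0.421516
C(4,4)·0.741^4·0.259^0 = 0.301490
Sum = 0.9440

0.9440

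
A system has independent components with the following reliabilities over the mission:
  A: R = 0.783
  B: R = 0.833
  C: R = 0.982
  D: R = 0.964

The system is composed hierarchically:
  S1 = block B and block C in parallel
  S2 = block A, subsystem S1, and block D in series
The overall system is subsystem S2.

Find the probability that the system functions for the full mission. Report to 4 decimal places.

0.7525

Parallel (B and C): 1 − (1 − 0.833000)(1 − 0.982000) = 0.996994
Series (A, [0.996994], and D): 0.783000 × 0.996994 × 0.964000 = 0.7525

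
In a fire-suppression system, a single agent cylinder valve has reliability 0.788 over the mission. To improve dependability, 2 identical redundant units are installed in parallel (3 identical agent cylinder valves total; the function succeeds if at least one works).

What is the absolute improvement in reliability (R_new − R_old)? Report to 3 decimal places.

R_before = 0.788
R_after = 1 − (1 − 0.788)^3 = 0.990
ΔR = 0.990 − 0.788 = 0.202

0.202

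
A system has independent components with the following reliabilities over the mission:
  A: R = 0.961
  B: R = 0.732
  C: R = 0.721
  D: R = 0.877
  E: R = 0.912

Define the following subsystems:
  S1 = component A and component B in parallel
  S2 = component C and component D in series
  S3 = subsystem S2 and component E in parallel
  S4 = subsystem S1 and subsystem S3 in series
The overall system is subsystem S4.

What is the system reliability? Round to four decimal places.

0.9575

Parallel (A and B): 1 − (1 − 0.961000)(1 − 0.732000) = 0.989548
Series (C and D): 0.721000 × 0.877000 = 0.632317
Parallel ([0.632317] and E): 1 − (1 − 0.632317)(1 − 0.912000) = 0.967644
Series ([0.989548] and [0.967644]): 0.989548 × 0.967644 = 0.9575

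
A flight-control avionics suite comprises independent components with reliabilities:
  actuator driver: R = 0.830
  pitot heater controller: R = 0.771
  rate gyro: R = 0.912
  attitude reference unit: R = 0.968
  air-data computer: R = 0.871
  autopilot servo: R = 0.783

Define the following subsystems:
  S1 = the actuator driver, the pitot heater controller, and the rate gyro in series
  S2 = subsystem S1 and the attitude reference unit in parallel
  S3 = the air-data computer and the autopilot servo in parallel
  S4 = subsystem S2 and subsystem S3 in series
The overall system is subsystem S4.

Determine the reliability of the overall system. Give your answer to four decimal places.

Series (actuator driver, pitot heater controller, and rate gyro): 0.830000 × 0.771000 × 0.912000 = 0.583616
Parallel ([0.583616] and attitude reference unit): 1 − (1 − 0.583616)(1 − 0.968000) = 0.986676
Parallel (air-data computer and autopilot servo): 1 − (1 − 0.871000)(1 − 0.783000) = 0.972007
Series ([0.986676] and [0.972007]): 0.986676 × 0.972007 = 0.9591

0.9591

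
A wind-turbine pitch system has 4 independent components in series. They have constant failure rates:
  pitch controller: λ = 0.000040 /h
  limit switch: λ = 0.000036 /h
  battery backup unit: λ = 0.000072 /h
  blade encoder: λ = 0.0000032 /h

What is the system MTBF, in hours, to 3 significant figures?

Series of exponential components: λ_sys = Σ λ_i
λ_sys = 0.000040 + 0.000036 + 0.000072 + 0.0000032 = 1.5120e-04 /h
MTBF = 1 / λ_sys = 6610 h

6610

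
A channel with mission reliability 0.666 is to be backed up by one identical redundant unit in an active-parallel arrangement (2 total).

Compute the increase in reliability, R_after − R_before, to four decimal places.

0.2224

R_before = 0.666
R_after = 1 − (1 − 0.666)^2 = 0.8884
ΔR = 0.8884 − 0.666 = 0.2224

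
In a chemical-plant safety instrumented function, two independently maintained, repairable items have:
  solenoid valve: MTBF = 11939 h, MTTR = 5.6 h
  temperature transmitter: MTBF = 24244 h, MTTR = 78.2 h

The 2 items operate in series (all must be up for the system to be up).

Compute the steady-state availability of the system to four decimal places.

0.9963

A(solenoid valve) = MTBF/(MTBF+MTTR) = 11939/(11939+5.6) = 0.999531
A(temperature transmitter) = MTBF/(MTBF+MTTR) = 24244/(24244+78.2) = 0.996785
Series availability: 0.999531 × 0.996785 = 0.9963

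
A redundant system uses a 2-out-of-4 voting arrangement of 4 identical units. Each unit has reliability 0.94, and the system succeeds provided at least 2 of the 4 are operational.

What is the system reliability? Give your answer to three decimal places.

R = Σ_{i=2}^{4} C(4,i) p^i (1−p)^{4−i} with p = 0.94
C(4,2)·0.94^2·0.06^2 = 0.01909
C(4,3)·0.94^3·0.06^1 = 0.19934
C(4,4)·0.94^4·0.06^0 = 0.78075
Sum = 0.999

0.999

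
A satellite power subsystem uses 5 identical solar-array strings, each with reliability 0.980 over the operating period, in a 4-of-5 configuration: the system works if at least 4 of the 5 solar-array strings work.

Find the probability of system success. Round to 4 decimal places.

0.9962

R = Σ_{i=4}^{5} C(5,i) p^i (1−p)^{5−i} with p = 0.980
C(5,4)·0.980^4·0.020^1 = 0.092237
C(5,5)·0.980^5·0.020^0 = 0.903921
Sum = 0.9962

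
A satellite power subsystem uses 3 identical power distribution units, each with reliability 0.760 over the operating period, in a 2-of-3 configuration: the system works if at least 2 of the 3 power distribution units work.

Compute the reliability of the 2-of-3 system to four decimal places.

R = Σ_{i=2}^{3} C(3,i) p^i (1−p)^{3−i} with p = 0.760
C(3,2)·0.760^2·0.240^1 = 0.415872
C(3,3)·0.760^3·0.240^0 = 0.438976
Sum = 0.8548

0.8548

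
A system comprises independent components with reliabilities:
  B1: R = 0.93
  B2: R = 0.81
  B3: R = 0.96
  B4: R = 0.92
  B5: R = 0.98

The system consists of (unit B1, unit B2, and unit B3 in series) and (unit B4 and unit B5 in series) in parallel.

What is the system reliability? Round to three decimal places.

0.973

Series (B1, B2, and B3): 0.93000 × 0.81000 × 0.96000 = 0.72317
Series (B4 and B5): 0.92000 × 0.98000 = 0.90160
Parallel ([0.72317] and [0.90160]): 1 − (1 − 0.72317)(1 − 0.90160) = 0.973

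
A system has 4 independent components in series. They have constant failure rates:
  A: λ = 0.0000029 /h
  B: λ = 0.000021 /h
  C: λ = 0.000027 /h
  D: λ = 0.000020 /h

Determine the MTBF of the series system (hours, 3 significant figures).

Series of exponential components: λ_sys = Σ λ_i
λ_sys = 0.0000029 + 0.000021 + 0.000027 + 0.000020 = 7.0900e-05 /h
MTBF = 1 / λ_sys = 14100 h

14100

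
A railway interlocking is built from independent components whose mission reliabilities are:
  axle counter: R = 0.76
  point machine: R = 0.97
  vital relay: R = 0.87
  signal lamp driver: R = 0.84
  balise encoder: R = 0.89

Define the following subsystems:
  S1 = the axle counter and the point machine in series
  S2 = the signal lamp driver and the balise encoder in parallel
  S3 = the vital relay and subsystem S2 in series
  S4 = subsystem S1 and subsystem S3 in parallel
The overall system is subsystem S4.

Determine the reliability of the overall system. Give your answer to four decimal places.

0.9618

Series (axle counter and point machine): 0.760000 × 0.970000 = 0.737200
Parallel (signal lamp driver and balise encoder): 1 − (1 − 0.840000)(1 − 0.890000) = 0.982400
Series (vital relay and [0.982400]): 0.870000 × 0.982400 = 0.854688
Parallel ([0.737200] and [0.854688]): 1 − (1 − 0.737200)(1 − 0.854688) = 0.9618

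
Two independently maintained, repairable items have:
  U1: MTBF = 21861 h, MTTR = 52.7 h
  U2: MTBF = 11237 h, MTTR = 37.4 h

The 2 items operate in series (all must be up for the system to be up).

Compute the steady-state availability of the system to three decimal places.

A(U1) = MTBF/(MTBF+MTTR) = 21861/(21861+52.7) = 0.997595
A(U2) = MTBF/(MTBF+MTTR) = 11237/(11237+37.4) = 0.996683
Series availability: 0.997595 × 0.996683 = 0.994

0.994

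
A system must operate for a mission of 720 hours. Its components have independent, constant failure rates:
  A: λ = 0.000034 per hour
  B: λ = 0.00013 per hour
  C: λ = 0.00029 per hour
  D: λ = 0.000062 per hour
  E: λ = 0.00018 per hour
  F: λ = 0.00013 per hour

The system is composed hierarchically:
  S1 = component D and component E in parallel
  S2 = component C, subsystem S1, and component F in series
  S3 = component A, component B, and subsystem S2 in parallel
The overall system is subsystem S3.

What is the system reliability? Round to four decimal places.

R(A) = exp(−0.000034 × 720) = 0.975817
R(B) = exp(−0.00013 × 720) = 0.910647
R(C) = exp(−0.00029 × 720) = 0.811558
R(D) = exp(−0.000062 × 720) = 0.956342
R(E) = exp(−0.00018 × 720) = 0.878447
R(F) = exp(−0.00013 × 720) = 0.910647
Parallel (D and E): 1 − (1 − 0.956342)(1 − 0.878447) = 0.994693
Series (C, [0.994693], and F): 0.811558 × 0.994693 × 0.910647 = 0.735121
Parallel (A, B, and [0.735121]): 1 − (1 − 0.975817)(1 − 0.910647)(1 − 0.735121) = 0.9994

0.9994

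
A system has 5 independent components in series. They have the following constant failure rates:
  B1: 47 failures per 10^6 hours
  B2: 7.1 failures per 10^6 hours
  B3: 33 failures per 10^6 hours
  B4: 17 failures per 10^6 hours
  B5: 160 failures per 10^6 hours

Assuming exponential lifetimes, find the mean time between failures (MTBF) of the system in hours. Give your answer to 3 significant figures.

Series of exponential components: λ_sys = Σ λ_i
λ_sys = 0.000047 + 0.0000071 + 0.000033 + 0.000017 + 0.00016 = 2.6410e-04 /h
MTBF = 1 / λ_sys = 3790 h

3790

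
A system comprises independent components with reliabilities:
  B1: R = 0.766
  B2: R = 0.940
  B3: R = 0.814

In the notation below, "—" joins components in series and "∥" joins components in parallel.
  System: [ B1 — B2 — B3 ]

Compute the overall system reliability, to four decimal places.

Series (B1, B2, and B3): 0.766000 × 0.940000 × 0.814000 = 0.5861

0.5861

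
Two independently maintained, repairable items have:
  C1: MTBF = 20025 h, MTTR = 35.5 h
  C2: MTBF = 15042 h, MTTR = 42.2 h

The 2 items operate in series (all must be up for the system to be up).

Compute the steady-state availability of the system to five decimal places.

0.99544

A(C1) = MTBF/(MTBF+MTTR) = 20025/(20025+35.5) = 0.998230
A(C2) = MTBF/(MTBF+MTTR) = 15042/(15042+42.2) = 0.997202
Series availability: 0.998230 × 0.997202 = 0.99544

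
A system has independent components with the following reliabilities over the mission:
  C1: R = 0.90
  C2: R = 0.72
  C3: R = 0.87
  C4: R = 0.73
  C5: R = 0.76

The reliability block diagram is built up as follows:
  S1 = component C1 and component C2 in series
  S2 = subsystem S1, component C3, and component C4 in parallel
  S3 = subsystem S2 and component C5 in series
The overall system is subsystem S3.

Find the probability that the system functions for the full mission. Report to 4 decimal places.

Series (C1 and C2): 0.900000 × 0.720000 = 0.648000
Parallel ([0.648000], C3, and C4): 1 − (1 − 0.648000)(1 − 0.870000)(1 − 0.730000) = 0.987645
Series ([0.987645] and C5): 0.987645 × 0.760000 = 0.7506

0.7506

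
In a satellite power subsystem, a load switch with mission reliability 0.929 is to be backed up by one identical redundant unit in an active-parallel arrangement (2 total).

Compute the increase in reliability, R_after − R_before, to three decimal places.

R_before = 0.929
R_after = 1 − (1 − 0.929)^2 = 0.995
ΔR = 0.995 − 0.929 = 0.066

0.066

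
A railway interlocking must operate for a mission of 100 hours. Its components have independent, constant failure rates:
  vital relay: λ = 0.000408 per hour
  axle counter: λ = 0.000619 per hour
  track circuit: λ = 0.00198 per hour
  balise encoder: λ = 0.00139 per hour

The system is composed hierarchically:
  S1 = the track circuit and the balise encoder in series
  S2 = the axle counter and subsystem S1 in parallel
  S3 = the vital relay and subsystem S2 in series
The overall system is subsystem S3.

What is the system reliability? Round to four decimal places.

0.9435

R(vital relay) = exp(−0.000408 × 100) = 0.960021
R(axle counter) = exp(−0.000619 × 100) = 0.939977
R(track circuit) = exp(−0.00198 × 100) = 0.820370
R(balise encoder) = exp(−0.00139 × 100) = 0.870228
Series (track circuit and balise encoder): 0.820370 × 0.870228 = 0.713909
Parallel (axle counter and [0.713909]): 1 − (1 − 0.939977)(1 − 0.713909) = 0.982828
Series (vital relay and [0.982828]): 0.960021 × 0.982828 = 0.9435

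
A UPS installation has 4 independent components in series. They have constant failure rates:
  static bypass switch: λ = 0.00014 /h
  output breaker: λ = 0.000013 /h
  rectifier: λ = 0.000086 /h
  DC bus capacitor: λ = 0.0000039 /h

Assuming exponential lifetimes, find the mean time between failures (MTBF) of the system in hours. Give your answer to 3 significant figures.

Series of exponential components: λ_sys = Σ λ_i
λ_sys = 0.00014 + 0.000013 + 0.000086 + 0.0000039 = 2.4290e-04 /h
MTBF = 1 / λ_sys = 4120 h

4120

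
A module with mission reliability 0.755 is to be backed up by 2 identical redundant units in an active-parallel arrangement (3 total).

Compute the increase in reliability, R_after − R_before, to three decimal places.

R_before = 0.755
R_after = 1 − (1 − 0.755)^3 = 0.985
ΔR = 0.985 − 0.755 = 0.230

0.230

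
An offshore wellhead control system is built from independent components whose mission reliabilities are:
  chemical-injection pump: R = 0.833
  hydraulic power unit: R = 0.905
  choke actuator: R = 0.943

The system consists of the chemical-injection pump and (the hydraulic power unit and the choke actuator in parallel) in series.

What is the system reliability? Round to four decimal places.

0.8285

Parallel (hydraulic power unit and choke actuator): 1 − (1 − 0.905000)(1 − 0.943000) = 0.994585
Series (chemical-injection pump and [0.994585]): 0.833000 × 0.994585 = 0.8285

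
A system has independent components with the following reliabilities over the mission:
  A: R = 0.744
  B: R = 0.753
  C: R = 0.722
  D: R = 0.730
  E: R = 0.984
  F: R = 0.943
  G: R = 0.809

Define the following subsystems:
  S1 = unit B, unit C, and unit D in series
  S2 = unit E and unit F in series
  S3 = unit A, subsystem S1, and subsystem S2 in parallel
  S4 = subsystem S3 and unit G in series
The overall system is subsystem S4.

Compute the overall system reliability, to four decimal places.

0.8000

Series (B, C, and D): 0.753000 × 0.722000 × 0.730000 = 0.396876
Series (E and F): 0.984000 × 0.943000 = 0.927912
Parallel (A, [0.396876], and [0.927912]): 1 − (1 − 0.744000)(1 − 0.396876)(1 − 0.927912) = 0.988870
Series ([0.988870] and G): 0.988870 × 0.809000 = 0.8000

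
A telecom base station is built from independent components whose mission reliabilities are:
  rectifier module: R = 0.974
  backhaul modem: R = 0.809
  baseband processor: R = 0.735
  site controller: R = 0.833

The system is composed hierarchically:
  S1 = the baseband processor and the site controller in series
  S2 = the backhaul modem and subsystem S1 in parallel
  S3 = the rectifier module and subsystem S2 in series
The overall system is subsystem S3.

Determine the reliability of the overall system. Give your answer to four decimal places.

0.9019

Series (baseband processor and site controller): 0.735000 × 0.833000 = 0.612255
Parallel (backhaul modem and [0.612255]): 1 − (1 − 0.809000)(1 − 0.612255) = 0.925941
Series (rectifier module and [0.925941]): 0.974000 × 0.925941 = 0.9019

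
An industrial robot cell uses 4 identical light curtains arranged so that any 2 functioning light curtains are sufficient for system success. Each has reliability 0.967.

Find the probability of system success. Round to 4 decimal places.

0.9999

R = Σ_{i=2}^{4} C(4,i) p^i (1−p)^{4−i} with p = 0.967
C(4,2)·0.967^2·0.033^2 = 0.006110
C(4,3)·0.967^3·0.033^1 = 0.119359
C(4,4)·0.967^4·0.033^0 = 0.874391
Sum = 0.9999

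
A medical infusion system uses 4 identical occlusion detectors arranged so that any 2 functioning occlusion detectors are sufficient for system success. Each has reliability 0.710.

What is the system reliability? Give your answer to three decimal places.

R = Σ_{i=2}^{4} C(4,i) p^i (1−p)^{4−i} with p = 0.710
C(4,2)·0.710^2·0.290^2 = 0.25437
C(4,3)·0.710^3·0.290^1 = 0.41518
C(4,4)·0.710^4·0.290^0 = 0.25412
Sum = 0.924

0.924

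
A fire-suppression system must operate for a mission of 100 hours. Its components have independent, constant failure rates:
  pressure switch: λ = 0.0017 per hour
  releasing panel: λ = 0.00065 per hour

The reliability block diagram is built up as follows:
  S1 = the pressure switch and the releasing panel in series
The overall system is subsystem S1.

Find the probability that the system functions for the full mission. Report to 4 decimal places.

0.7906

R(pressure switch) = exp(−0.0017 × 100) = 0.843665
R(releasing panel) = exp(−0.00065 × 100) = 0.937067
Series (pressure switch and releasing panel): 0.843665 × 0.937067 = 0.7906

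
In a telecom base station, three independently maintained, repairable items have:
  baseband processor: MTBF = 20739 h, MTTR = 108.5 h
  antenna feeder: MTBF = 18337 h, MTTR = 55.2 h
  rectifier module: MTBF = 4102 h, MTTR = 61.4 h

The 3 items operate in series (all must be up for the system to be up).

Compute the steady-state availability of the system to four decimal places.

0.9772

A(baseband processor) = MTBF/(MTBF+MTTR) = 20739/(20739+108.5) = 0.994796
A(antenna feeder) = MTBF/(MTBF+MTTR) = 18337/(18337+55.2) = 0.996999
A(rectifier module) = MTBF/(MTBF+MTTR) = 4102/(4102+61.4) = 0.985252
Series availability: 0.994796 × 0.996999 × 0.985252 = 0.9772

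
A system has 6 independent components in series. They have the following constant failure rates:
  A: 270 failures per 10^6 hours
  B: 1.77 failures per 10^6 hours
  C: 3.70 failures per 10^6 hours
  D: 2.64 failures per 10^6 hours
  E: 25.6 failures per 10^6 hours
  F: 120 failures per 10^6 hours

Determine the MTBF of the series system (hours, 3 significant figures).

2360

Series of exponential components: λ_sys = Σ λ_i
λ_sys = 0.000270 + 0.00000177 + 0.00000370 + 0.00000264 + 0.0000256 + 0.000120 = 4.2371e-04 /h
MTBF = 1 / λ_sys = 2360 h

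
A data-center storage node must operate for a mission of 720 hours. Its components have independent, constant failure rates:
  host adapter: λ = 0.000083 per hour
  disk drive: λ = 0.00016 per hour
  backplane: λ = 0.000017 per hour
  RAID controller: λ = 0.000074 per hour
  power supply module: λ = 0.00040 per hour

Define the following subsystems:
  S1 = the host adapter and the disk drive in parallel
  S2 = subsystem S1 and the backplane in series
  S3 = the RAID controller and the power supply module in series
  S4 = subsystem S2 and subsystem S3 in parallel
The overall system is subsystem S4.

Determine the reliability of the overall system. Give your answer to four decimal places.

R(host adapter) = exp(−0.000083 × 720) = 0.941991
R(disk drive) = exp(−0.00016 × 720) = 0.891188
R(backplane) = exp(−0.000017 × 720) = 0.987835
R(RAID controller) = exp(−0.000074 × 720) = 0.948115
R(power supply module) = exp(−0.00040 × 720) = 0.749762
Parallel (host adapter and disk drive): 1 − (1 − 0.941991)(1 − 0.891188) = 0.993688
Series ([0.993688] and backplane): 0.993688 × 0.987835 = 0.981600
Series (RAID controller and power supply module): 0.948115 × 0.749762 = 0.710861
Parallel ([0.981600] and [0.710861]): 1 − (1 − 0.981600)(1 − 0.710861) = 0.9947

0.9947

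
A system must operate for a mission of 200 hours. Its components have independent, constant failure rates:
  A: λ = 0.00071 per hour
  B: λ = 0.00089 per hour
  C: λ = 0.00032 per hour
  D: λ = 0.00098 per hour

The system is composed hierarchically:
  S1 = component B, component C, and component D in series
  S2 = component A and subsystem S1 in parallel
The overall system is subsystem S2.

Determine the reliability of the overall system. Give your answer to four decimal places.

R(A) = exp(−0.00071 × 200) = 0.867621
R(B) = exp(−0.00089 × 200) = 0.836942
R(C) = exp(−0.00032 × 200) = 0.938005
R(D) = exp(−0.00098 × 200) = 0.822012
Series (B, C, and D): 0.836942 × 0.938005 × 0.822012 = 0.645325
Parallel (A and [0.645325]): 1 − (1 − 0.867621)(1 − 0.645325) = 0.9530

0.9530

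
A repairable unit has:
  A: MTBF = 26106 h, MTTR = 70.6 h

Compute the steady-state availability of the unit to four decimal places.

A(A) = MTBF/(MTBF+MTTR) = 26106/(26106+70.6) = 0.9973

0.9973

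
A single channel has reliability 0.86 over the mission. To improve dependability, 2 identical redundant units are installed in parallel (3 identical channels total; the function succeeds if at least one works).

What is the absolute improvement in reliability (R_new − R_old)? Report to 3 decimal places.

R_before = 0.86
R_after = 1 − (1 − 0.86)^3 = 0.997
ΔR = 0.997 − 0.86 = 0.137

0.137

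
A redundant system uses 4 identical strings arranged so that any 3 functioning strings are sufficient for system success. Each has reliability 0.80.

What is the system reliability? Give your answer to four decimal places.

R = Σ_{i=3}^{4} C(4,i) p^i (1−p)^{4−i} with p = 0.80
C(4,3)·0.80^3·0.20^1 = 0.409600
C(4,4)·0.80^4·0.20^0 = 0.409600
Sum = 0.8192

0.8192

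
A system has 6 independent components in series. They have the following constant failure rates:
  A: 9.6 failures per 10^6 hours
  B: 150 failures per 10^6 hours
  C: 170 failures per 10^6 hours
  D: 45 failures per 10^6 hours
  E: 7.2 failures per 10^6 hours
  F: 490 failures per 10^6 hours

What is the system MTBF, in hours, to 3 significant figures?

1150

Series of exponential components: λ_sys = Σ λ_i
λ_sys = 0.0000096 + 0.00015 + 0.00017 + 0.000045 + 0.0000072 + 0.00049 = 8.7180e-04 /h
MTBF = 1 / λ_sys = 1150 h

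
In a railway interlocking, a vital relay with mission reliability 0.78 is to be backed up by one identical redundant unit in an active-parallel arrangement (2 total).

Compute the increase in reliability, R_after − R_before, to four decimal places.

R_before = 0.78
R_after = 1 − (1 − 0.78)^2 = 0.9516
ΔR = 0.9516 − 0.78 = 0.1716

0.1716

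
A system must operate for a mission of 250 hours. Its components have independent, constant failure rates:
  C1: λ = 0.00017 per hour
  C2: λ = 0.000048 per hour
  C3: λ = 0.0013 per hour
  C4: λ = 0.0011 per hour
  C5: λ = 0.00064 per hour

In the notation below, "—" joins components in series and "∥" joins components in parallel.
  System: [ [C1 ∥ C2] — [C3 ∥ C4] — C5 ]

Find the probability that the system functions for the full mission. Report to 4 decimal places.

0.7949

R(C1) = exp(−0.00017 × 250) = 0.958390
R(C2) = exp(−0.000048 × 250) = 0.988072
R(C3) = exp(−0.0013 × 250) = 0.722527
R(C4) = exp(−0.0011 × 250) = 0.759572
R(C5) = exp(−0.00064 × 250) = 0.852144
Parallel (C1 and C2): 1 − (1 − 0.958390)(1 − 0.988072) = 0.999504
Parallel (C3 and C4): 1 − (1 − 0.722527)(1 − 0.759572) = 0.933288
Series ([0.999504], [0.933288], and C5): 0.999504 × 0.933288 × 0.852144 = 0.7949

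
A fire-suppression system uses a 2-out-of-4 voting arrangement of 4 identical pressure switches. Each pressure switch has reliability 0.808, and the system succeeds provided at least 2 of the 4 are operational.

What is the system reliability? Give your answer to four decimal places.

R = Σ_{i=2}^{4} C(4,i) p^i (1−p)^{4−i} with p = 0.808
C(4,2)·0.808^2·0.192^2 = 0.144403
C(4,3)·0.808^3·0.192^1 = 0.405131
C(4,4)·0.808^4·0.192^0 = 0.426231
Sum = 0.9758

0.9758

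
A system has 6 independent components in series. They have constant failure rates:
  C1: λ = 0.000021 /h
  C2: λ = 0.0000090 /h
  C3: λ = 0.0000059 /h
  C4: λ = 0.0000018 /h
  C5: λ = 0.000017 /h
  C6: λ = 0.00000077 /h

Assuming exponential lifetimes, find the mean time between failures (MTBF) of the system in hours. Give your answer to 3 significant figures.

Series of exponential components: λ_sys = Σ λ_i
λ_sys = 0.000021 + 0.0000090 + 0.0000059 + 0.0000018 + 0.000017 + 0.00000077 = 5.5470e-05 /h
MTBF = 1 / λ_sys = 18000 h

18000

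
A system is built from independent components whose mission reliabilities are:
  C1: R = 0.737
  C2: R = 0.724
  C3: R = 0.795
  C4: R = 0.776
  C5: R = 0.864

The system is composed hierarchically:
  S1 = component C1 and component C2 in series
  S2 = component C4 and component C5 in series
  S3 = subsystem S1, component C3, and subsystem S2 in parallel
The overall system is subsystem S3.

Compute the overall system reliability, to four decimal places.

0.9685

Series (C1 and C2): 0.737000 × 0.724000 = 0.533588
Series (C4 and C5): 0.776000 × 0.864000 = 0.670464
Parallel ([0.533588], C3, and [0.670464]): 1 − (1 − 0.533588)(1 − 0.795000)(1 − 0.670464) = 0.9685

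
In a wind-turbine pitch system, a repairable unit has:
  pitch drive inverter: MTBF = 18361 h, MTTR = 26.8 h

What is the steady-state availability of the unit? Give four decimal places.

A(pitch drive inverter) = MTBF/(MTBF+MTTR) = 18361/(18361+26.8) = 0.9985

0.9985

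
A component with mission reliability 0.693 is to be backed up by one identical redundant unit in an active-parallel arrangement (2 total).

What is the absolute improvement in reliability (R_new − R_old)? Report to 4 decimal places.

R_before = 0.693
R_after = 1 − (1 − 0.693)^2 = 0.9058
ΔR = 0.9058 − 0.693 = 0.2128

0.2128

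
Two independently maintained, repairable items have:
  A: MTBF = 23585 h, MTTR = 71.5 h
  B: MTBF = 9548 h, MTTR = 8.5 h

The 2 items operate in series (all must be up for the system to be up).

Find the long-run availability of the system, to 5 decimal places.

0.99609

A(A) = MTBF/(MTBF+MTTR) = 23585/(23585+71.5) = 0.996978
A(B) = MTBF/(MTBF+MTTR) = 9548/(9548+8.5) = 0.999111
Series availability: 0.996978 × 0.999111 = 0.99609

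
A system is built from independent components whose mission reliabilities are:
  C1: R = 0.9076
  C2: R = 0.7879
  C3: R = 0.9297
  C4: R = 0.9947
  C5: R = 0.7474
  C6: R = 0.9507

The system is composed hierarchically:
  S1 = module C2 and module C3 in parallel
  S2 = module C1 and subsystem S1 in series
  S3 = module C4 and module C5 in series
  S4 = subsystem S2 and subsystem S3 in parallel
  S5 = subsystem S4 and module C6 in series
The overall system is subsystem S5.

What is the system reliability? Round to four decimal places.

Parallel (C2 and C3): 1 − (1 − 0.787900)(1 − 0.929700) = 0.985089
Series (C1 and [0.985089]): 0.907600 × 0.985089 = 0.894067
Series (C4 and C5): 0.994700 × 0.747400 = 0.743439
Parallel ([0.894067] and [0.743439]): 1 − (1 − 0.894067)(1 − 0.743439) = 0.972822
Series ([0.972822] and C6): 0.972822 × 0.950700 = 0.9249

0.9249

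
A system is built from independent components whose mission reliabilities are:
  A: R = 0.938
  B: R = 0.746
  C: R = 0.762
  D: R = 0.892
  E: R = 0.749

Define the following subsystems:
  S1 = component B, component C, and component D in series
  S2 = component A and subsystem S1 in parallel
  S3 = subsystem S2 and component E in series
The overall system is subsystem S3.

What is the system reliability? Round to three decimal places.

Series (B, C, and D): 0.74600 × 0.76200 × 0.89200 = 0.50706
Parallel (A and [0.50706]): 1 − (1 − 0.93800)(1 − 0.50706) = 0.96944
Series ([0.96944] and E): 0.96944 × 0.74900 = 0.726

0.726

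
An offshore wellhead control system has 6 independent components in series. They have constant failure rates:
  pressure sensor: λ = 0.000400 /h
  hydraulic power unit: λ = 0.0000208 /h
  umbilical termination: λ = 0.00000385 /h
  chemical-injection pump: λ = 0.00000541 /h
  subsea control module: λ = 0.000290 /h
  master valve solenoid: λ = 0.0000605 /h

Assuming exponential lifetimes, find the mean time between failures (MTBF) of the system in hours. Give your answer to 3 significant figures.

Series of exponential components: λ_sys = Σ λ_i
λ_sys = 0.000400 + 0.0000208 + 0.00000385 + 0.00000541 + 0.000290 + 0.0000605 = 7.8056e-04 /h
MTBF = 1 / λ_sys = 1280 h

1280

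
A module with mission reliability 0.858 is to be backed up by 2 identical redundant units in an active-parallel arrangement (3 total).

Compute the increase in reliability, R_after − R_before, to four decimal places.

0.1391

R_before = 0.858
R_after = 1 − (1 − 0.858)^3 = 0.9971
ΔR = 0.9971 − 0.858 = 0.1391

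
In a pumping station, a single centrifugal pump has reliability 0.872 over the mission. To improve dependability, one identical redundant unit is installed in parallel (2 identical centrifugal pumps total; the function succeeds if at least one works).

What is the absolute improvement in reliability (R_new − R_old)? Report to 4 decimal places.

0.1116

R_before = 0.872
R_after = 1 − (1 − 0.872)^2 = 0.9836
ΔR = 0.9836 − 0.872 = 0.1116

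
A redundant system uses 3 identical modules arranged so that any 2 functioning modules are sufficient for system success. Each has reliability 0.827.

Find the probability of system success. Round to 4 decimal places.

0.9206

R = Σ_{i=2}^{3} C(3,i) p^i (1−p)^{3−i} with p = 0.827
C(3,2)·0.827^2·0.173^1 = 0.354959
C(3,3)·0.827^3·0.173^0 = 0.565609
Sum = 0.9206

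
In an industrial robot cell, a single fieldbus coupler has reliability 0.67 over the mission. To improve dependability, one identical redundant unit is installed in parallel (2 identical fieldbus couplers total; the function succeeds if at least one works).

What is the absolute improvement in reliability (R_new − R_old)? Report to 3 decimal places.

0.221

R_before = 0.67
R_after = 1 − (1 − 0.67)^2 = 0.891
ΔR = 0.891 − 0.67 = 0.221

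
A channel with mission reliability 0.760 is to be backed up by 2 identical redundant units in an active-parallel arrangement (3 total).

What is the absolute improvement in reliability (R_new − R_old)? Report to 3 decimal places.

R_before = 0.760
R_after = 1 − (1 − 0.760)^3 = 0.986
ΔR = 0.986 − 0.760 = 0.226

0.226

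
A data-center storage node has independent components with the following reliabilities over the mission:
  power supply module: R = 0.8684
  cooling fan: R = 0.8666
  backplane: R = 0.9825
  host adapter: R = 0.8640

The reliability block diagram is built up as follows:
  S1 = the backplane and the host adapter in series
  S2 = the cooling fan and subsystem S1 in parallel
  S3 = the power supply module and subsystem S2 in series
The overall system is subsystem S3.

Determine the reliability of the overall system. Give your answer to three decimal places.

Series (backplane and host adapter): 0.98250 × 0.86400 = 0.84888
Parallel (cooling fan and [0.84888]): 1 − (1 − 0.86660)(1 − 0.84888) = 0.97984
Series (power supply module and [0.97984]): 0.86840 × 0.97984 = 0.851

0.851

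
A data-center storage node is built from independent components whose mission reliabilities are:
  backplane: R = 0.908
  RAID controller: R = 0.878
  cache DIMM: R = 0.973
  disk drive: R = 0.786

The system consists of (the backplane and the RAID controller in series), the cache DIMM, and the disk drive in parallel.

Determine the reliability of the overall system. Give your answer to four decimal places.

0.9988

Series (backplane and RAID controller): 0.908000 × 0.878000 = 0.797224
Parallel ([0.797224], cache DIMM, and disk drive): 1 − (1 − 0.797224)(1 − 0.973000)(1 − 0.786000) = 0.9988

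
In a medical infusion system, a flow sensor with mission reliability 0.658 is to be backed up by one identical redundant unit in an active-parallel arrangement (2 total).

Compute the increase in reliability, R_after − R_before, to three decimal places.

0.225

R_before = 0.658
R_after = 1 − (1 − 0.658)^2 = 0.883
ΔR = 0.883 − 0.658 = 0.225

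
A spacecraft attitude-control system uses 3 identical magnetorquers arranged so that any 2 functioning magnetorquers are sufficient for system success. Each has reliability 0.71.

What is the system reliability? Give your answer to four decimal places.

R = Σ_{i=2}^{3} C(3,i) p^i (1−p)^{3−i} with p = 0.71
C(3,2)·0.71^2·0.29^1 = 0.438567
C(3,3)·0.71^3·0.29^0 = 0.357911
Sum = 0.7965

0.7965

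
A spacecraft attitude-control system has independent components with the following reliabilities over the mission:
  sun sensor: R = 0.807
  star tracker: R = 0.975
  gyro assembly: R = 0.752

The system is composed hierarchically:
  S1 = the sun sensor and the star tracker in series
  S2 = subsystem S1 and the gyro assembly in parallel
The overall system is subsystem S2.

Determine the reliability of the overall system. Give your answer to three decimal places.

Series (sun sensor and star tracker): 0.80700 × 0.97500 = 0.78683
Parallel ([0.78683] and gyro assembly): 1 − (1 − 0.78683)(1 − 0.75200) = 0.947

0.947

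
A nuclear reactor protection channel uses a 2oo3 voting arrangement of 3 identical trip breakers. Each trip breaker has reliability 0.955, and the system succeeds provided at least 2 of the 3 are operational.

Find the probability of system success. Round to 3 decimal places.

R = Σ_{i=2}^{3} C(3,i) p^i (1−p)^{3−i} with p = 0.955
C(3,2)·0.955^2·0.045^1 = 0.12312
C(3,3)·0.955^3·0.045^0 = 0.87098
Sum = 0.994

0.994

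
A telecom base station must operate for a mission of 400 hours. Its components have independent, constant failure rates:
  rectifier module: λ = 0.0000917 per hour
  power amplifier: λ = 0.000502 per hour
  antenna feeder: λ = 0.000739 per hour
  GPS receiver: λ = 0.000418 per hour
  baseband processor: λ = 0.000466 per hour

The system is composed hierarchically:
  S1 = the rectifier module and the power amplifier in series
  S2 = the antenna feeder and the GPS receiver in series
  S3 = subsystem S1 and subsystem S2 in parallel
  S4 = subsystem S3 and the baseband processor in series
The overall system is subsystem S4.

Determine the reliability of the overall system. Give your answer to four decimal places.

R(rectifier module) = exp(−0.0000917 × 400) = 0.963985
R(power amplifier) = exp(−0.000502 × 400) = 0.818076
R(antenna feeder) = exp(−0.000739 × 400) = 0.744085
R(GPS receiver) = exp(−0.000418 × 400) = 0.846030
R(baseband processor) = exp(−0.000466 × 400) = 0.829942
Series (rectifier module and power amplifier): 0.963985 × 0.818076 = 0.788613
Series (antenna feeder and GPS receiver): 0.744085 × 0.846030 = 0.629518
Parallel ([0.788613] and [0.629518]): 1 − (1 − 0.788613)(1 − 0.629518) = 0.921685
Series ([0.921685] and baseband processor): 0.921685 × 0.829942 = 0.7649

0.7649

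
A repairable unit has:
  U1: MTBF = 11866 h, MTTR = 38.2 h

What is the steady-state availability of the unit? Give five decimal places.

A(U1) = MTBF/(MTBF+MTTR) = 11866/(11866+38.2) = 0.99679

0.99679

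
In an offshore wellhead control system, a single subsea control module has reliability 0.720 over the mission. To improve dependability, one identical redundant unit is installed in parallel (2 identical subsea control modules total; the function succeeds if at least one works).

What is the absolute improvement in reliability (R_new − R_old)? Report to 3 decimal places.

R_before = 0.720
R_after = 1 − (1 − 0.720)^2 = 0.922
ΔR = 0.922 − 0.720 = 0.202

0.202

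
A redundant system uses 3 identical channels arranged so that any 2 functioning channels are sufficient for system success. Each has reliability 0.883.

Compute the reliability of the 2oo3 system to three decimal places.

0.962

R = Σ_{i=2}^{3} C(3,i) p^i (1−p)^{3−i} with p = 0.883
C(3,2)·0.883^2·0.117^1 = 0.27367
C(3,3)·0.883^3·0.117^0 = 0.68847
Sum = 0.962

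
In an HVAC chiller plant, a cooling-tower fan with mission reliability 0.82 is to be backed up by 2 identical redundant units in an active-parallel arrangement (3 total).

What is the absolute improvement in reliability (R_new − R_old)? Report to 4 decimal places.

0.1742

R_before = 0.82
R_after = 1 − (1 − 0.82)^3 = 0.9942
ΔR = 0.9942 − 0.82 = 0.1742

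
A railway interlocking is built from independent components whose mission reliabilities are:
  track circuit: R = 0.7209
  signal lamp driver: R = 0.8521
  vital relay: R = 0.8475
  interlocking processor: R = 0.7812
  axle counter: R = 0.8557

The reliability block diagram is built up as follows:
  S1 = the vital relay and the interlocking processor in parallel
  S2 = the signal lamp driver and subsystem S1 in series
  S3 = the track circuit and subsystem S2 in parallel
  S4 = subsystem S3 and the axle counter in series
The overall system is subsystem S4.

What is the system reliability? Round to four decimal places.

0.8136

Parallel (vital relay and interlocking processor): 1 − (1 − 0.847500)(1 − 0.781200) = 0.966633
Series (signal lamp driver and [0.966633]): 0.852100 × 0.966633 = 0.823668
Parallel (track circuit and [0.823668]): 1 − (1 − 0.720900)(1 − 0.823668) = 0.950786
Series ([0.950786] and axle counter): 0.950786 × 0.855700 = 0.8136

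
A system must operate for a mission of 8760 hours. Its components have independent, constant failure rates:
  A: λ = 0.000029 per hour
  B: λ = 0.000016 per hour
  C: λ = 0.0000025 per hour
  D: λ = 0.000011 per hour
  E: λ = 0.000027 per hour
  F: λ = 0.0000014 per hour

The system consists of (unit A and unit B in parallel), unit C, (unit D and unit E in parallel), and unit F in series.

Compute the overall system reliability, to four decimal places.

0.9199

R(A) = exp(−0.000029 × 8760) = 0.775661
R(B) = exp(−0.000016 × 8760) = 0.869219
R(C) = exp(−0.0000025 × 8760) = 0.978338
R(D) = exp(−0.000011 × 8760) = 0.908137
R(E) = exp(−0.000027 × 8760) = 0.789370
R(F) = exp(−0.0000014 × 8760) = 0.987811
Parallel (A and B): 1 − (1 − 0.775661)(1 − 0.869219) = 0.970661
Parallel (D and E): 1 − (1 − 0.908137)(1 − 0.789370) = 0.980651
Series ([0.970661], C, [0.980651], and F): 0.970661 × 0.978338 × 0.980651 × 0.987811 = 0.9199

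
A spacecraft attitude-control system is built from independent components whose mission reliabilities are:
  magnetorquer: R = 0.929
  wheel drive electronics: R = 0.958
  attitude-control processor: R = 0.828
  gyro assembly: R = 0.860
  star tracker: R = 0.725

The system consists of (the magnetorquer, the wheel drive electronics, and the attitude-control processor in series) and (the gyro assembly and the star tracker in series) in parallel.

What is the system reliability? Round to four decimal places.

Series (magnetorquer, wheel drive electronics, and attitude-control processor): 0.929000 × 0.958000 × 0.828000 = 0.736905
Series (gyro assembly and star tracker): 0.860000 × 0.725000 = 0.623500
Parallel ([0.736905] and [0.623500]): 1 − (1 − 0.736905)(1 − 0.623500) = 0.9009

0.9009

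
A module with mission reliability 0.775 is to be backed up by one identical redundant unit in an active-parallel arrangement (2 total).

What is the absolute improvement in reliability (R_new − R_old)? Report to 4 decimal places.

0.1744

R_before = 0.775
R_after = 1 − (1 − 0.775)^2 = 0.9494
ΔR = 0.9494 − 0.775 = 0.1744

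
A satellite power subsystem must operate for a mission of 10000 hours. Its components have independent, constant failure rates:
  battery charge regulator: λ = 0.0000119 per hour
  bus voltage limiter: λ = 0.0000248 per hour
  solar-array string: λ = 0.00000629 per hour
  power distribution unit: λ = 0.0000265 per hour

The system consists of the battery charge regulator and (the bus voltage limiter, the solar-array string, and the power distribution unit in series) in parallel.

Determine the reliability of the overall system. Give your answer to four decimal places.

R(battery charge regulator) = exp(−0.0000119 × 10000) = 0.887808
R(bus voltage limiter) = exp(−0.0000248 × 10000) = 0.780360
R(solar-array string) = exp(−0.00000629 × 10000) = 0.939037
R(power distribution unit) = exp(−0.0000265 × 10000) = 0.767206
Series (bus voltage limiter, solar-array string, and power distribution unit): 0.780360 × 0.939037 × 0.767206 = 0.562199
Parallel (battery charge regulator and [0.562199]): 1 − (1 − 0.887808)(1 − 0.562199) = 0.9509

0.9509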